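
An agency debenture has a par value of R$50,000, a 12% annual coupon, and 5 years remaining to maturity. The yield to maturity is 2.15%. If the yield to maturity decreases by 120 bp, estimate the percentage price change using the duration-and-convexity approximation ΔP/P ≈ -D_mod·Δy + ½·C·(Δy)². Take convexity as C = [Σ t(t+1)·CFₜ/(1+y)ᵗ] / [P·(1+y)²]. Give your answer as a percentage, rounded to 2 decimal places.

With y = 0.0215:
  t   CF        PV=CF/(1+0.0215)^t    t·PV        t(t+1)·PV
  1     6,000.00     5,873.7151     5,873.7151      11,747.4302
  2     6,000.00     5,750.0882    11,500.1765      34,500.5294
  3     6,000.00     5,629.0634    16,887.1901      67,548.7604
  4     6,000.00     5,510.5858    22,042.3431     110,211.7154
  5    56,000.00    50,349.6171   251,748.0855   1,510,488.5130
  Σ                 73,113.0696   308,051.5103   1,734,496.9484
P = 73,113.0696; D_Mac = 4.21336 yrs; D_mod = 4.12468 yrs; C = 22.73536.
Duration effect: -4.12468 × (-0.012) = +0.049496
Convexity effect: 0.5 × 22.73536 × (-0.012)² = +0.0016369
ΔP/P ≈ +0.049496 + 0.0016369 = +0.051133 = +5.1133%.

+5.11%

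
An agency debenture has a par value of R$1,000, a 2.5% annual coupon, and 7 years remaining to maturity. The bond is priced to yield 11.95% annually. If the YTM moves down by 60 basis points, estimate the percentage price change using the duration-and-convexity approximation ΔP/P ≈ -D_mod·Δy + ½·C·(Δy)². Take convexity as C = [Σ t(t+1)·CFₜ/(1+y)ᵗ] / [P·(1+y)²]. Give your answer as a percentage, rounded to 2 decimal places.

With y = 0.1195:
  t   CF        PV=CF/(1+0.1195)^t    t·PV        t(t+1)·PV
  1        25.00        22.3314        22.3314          44.6628
  2        25.00        19.9477        39.8953         119.6859
  3        25.00        17.8184        53.4551         213.8203
  4        25.00        15.9164        63.6654         318.3271
  5        25.00        14.2174        71.0869         426.5213
  6        25.00        12.6998        76.1985         533.3898
  7     1,025.00       465.1095     3,255.7663      26,046.1302
  Σ                    568.0404     3,582.3989      27,702.5375
P = 568.0404; D_Mac = 6.30659 yrs; D_mod = 5.63340 yrs; C = 38.91277.
Duration effect: -5.63340 × (-0.006) = +0.033800
Convexity effect: 0.5 × 38.91277 × (-0.006)² = +0.0007004
ΔP/P ≈ +0.033800 + 0.0007004 = +0.034501 = +3.4501%.

+3.45%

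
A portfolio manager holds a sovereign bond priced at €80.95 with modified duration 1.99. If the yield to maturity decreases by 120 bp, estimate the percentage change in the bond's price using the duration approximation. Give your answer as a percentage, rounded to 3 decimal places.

+2.388%

Duration approximation: ΔP/P ≈ -D_mod · Δy = -1.99 × (-0.012) = +0.023880.
As a percentage: +2.3880%.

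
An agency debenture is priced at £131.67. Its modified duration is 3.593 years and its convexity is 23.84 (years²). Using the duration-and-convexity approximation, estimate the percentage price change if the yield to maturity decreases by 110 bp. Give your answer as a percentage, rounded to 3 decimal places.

+4.097%

Duration effect: -D_mod·Δy = -3.593 × (-0.011) = +0.039523
Convexity effect: ½·C·(Δy)² = 0.5 × 23.84 × (-0.011)² = +0.00144232
ΔP/P ≈ +0.039523 + 0.00144232 = +0.04096532
= +4.096532%.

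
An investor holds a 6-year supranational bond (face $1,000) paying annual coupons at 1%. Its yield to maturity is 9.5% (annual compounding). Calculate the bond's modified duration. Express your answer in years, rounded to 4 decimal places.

Periodic yield y = 0.095. First find Macaulay duration:
  t   CF        PV=CF/(1+0.095)^t    t·PV
  1        10.00         9.1324         9.1324
  2        10.00         8.3401        16.6802
  3        10.00         7.6165        22.8496
  4        10.00         6.9557        27.8230
  5        10.00         6.3523        31.7614
  6     1,010.00       585.9178     3,515.5065
  Σ                    624.3148     3,623.7531
P = 624.3148; Macaulay duration = 3,623.7531 / 624.3148 = 5.80437 years.
Modified duration = D_Mac / (1 + y) = 5.80437 / 1.095 = 5.30079 years.

5.3008 years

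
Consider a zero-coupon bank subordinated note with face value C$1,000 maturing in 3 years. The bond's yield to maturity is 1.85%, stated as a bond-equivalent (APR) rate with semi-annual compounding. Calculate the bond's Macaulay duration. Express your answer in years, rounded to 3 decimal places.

A zero-coupon bond has a single cash flow at maturity, so its Macaulay duration equals its maturity: 3 years.
(Equivalently: 6 semi-annual periods ÷ 2 = 3 years.)

3.000 years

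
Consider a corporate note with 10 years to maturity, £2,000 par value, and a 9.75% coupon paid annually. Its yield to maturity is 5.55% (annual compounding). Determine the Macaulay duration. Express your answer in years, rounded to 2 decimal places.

Periodic yield y = 0.0555. Discount each cash flow and weight by its year:
  t   CF        PV=CF/(1+0.0555)^t    t·PV
  1       195.00       184.7466       184.7466
  2       195.00       175.0323       350.0645
  3       195.00       165.8288       497.4863
  4       195.00       157.1092       628.4369
  5       195.00       148.8481       744.2407
  6       195.00       141.0215       846.1287
  7       195.00       133.6063       935.2441
  8       195.00       126.5811     1,012.6484
  9       195.00       119.9252     1,079.3269
  10    2,195.00     1,278.9458    12,789.4582
  Σ                  2,631.6448    19,067.7814
Price P = Σ PV = 2,631.6448.
Macaulay duration = Σ(t·PV) / P = 19,067.7814 / 2,631.6448 = 7.24558 years.

7.25 years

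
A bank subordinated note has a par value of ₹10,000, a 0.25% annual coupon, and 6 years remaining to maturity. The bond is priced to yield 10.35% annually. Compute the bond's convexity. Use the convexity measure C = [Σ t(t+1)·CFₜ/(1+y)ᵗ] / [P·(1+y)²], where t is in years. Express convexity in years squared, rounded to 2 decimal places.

With y = 0.1035:
  t   CF        PV=CF/(1+0.1035)^t    t·PV        t(t+1)·PV
  1        25.00        22.6552        22.6552          45.3104
  2        25.00        20.5303        41.0606         123.1818
  3        25.00        18.6047        55.8141         223.2566
  4        25.00        16.8597        67.4389         337.1946
  5        25.00        15.2784        76.3921         458.3525
  6    10,025.00     5,552.0115    33,312.0689     233,184.4826
  Σ                  5,645.9398    33,575.4299     234,371.7785
P = 5,645.9398.
Convexity = Σ t(t+1)·PV / [P·(1+y)²] = 234,371.7785 / (5,645.9398 × 1.217712) = 34.08980.

34.09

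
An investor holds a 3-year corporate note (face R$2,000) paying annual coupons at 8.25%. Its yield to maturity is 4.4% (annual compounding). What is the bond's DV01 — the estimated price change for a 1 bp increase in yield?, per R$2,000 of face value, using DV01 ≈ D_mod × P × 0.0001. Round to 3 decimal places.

R$0.591

Periodic yield y = 0.044.
  t   CF        PV=CF/(1+0.044)^t    t·PV
  1       165.00       158.0460       158.0460
  2       165.00       151.3850       302.7701
  3     2,165.00     1,902.6390     5,707.9171
  Σ                  2,212.0701     6,168.7332
P = 2,212.0701; D_Mac = 2.78867 yrs; D_mod = 2.67114 yrs.
DV01 ≈ 2.67114 × 2,212.0701 × 0.0001 = 0.590875.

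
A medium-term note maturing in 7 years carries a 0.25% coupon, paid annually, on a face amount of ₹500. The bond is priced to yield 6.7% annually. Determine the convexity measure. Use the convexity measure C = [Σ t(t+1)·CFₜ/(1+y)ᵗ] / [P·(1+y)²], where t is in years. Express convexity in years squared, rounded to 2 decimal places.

48.56

With y = 0.067:
  t   CF        PV=CF/(1+0.067)^t    t·PV        t(t+1)·PV
  1         1.25         1.1715         1.1715           2.3430
  2         1.25         1.0979         2.1959           6.5877
  3         1.25         1.0290         3.0870          12.3480
  4         1.25         0.9644         3.8576          19.2878
  5         1.25         0.9038         4.5192          27.1150
  6         1.25         0.8471         5.0825          35.5773
  7       501.25       318.3490     2,228.4428      17,827.5423
  Σ                    324.3627     2,248.3564      17,930.8011
P = 324.3627.
Convexity = Σ t(t+1)·PV / [P·(1+y)²] = 17,930.8011 / (324.3627 × 1.138489) = 48.55567.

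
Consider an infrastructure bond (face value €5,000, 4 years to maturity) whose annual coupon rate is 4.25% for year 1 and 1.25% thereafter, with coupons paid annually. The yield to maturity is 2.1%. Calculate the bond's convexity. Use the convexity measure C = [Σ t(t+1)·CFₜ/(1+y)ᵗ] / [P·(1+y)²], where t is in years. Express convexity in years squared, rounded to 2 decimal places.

18.21

With y = 0.021:
  t   CF        PV=CF/(1+0.021)^t    t·PV        t(t+1)·PV
  1       212.50       208.1293       208.1293         416.2586
  2        62.50        59.9554       119.9109         359.7326
  3        62.50        58.7223       176.1668         704.6672
  4     5,062.50     4,658.6713    18,634.6851      93,173.4257
  Σ                  4,985.4783    19,138.8921      94,654.0840
P = 4,985.4783.
Convexity = Σ t(t+1)·PV / [P·(1+y)²] = 94,654.0840 / (4,985.4783 × 1.042441) = 18.21298.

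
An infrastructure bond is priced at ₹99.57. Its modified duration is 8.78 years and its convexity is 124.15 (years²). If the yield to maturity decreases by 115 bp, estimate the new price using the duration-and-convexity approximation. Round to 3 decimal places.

Duration effect: -D_mod·Δy = -8.78 × (-0.0115) = +0.100970
Convexity effect: ½·C·(Δy)² = 0.5 × 124.15 × (-0.0115)² = +0.00820941875
ΔP/P ≈ +0.100970 + 0.00820941875 = +0.10917941875
New price ≈ 99.57 × (1 + 0.10917941875) = 110.4409947249375.

₹110.441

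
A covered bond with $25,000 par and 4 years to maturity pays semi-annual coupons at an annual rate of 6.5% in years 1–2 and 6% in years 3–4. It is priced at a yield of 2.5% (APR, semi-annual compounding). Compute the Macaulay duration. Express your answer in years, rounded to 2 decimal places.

3.62 years

Periodic yield y = 0.0125. Discount each cash flow and weight by its period:
  t   CF        PV=CF/(1+0.0125)^t    t·PV
  1       812.50       802.4691       802.4691
  2       812.50       792.5621     1,585.1242
  3       812.50       782.7774     2,348.3322
  4       812.50       773.1135     3,092.4539
  5       750.00       704.8328     3,524.1640
  6       750.00       696.1312     4,176.7869
  7       750.00       687.5369     4,812.7586
  8    25,750.00    23,314.0100   186,512.0799
  Σ                 28,553.4330   206,854.1689
Price P = Σ PV = 28,553.4330.
Macaulay duration = Σ(t·PV) / P = 206,854.1689 / 28,553.4330 = 7.24446 half-year periods.
In years: 7.24446 / 2 = 3.62223 years.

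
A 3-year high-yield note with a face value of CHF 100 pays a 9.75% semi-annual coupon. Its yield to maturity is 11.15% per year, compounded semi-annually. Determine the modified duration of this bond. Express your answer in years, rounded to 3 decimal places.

Periodic yield y = 0.05575. First find Macaulay duration:
  t   CF        PV=CF/(1+0.05575)^t    t·PV
  1        4.875         4.6176         4.6176
  2        4.875         4.3737         8.7475
  3        4.875         4.1428        12.4283
  4        4.875         3.9240        15.6960
  5        4.875         3.7168        18.5840
  6      104.875        75.7365       454.4192
  Σ                     96.5114       514.4926
P = 96.5114; Macaulay duration = 514.4926 / 96.5114 = 5.33090 half-year periods = 2.66545 years.
Modified duration = D_Mac / (1 + y) = 2.66545 / 1.05575 = 2.52470 years.

2.525 years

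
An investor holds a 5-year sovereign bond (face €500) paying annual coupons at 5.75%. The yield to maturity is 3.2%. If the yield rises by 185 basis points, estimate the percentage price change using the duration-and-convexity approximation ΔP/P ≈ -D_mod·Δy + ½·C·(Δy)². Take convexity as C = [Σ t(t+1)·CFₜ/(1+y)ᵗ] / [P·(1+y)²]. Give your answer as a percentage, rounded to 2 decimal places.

With y = 0.032:
  t   CF        PV=CF/(1+0.032)^t    t·PV        t(t+1)·PV
  1        28.75        27.8585        27.8585          55.7171
  2        28.75        26.9947        53.9894         161.9682
  3        28.75        26.1577        78.4730         313.8918
  4        28.75        25.3466       101.3862         506.9312
  5       528.75       451.7019     2,258.5094      13,551.0563
  Σ                    558.0593     2,520.2165      14,589.5646
P = 558.0593; D_Mac = 4.51604 yrs; D_mod = 4.37600 yrs; C = 24.54723.
Duration effect: -4.37600 × (+0.0185) = -0.080956
Convexity effect: 0.5 × 24.54723 × (0.0185)² = +0.0042006
ΔP/P ≈ -0.080956 + 0.0042006 = -0.076755 = -7.6755%.

-7.68%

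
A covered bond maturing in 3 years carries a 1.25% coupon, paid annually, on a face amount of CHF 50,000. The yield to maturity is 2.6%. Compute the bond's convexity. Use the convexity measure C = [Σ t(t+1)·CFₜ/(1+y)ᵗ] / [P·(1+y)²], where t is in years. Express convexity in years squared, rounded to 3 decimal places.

11.209

With y = 0.026:
  t   CF        PV=CF/(1+0.026)^t    t·PV        t(t+1)·PV
  1       625.00       609.1618       609.1618       1,218.3236
  2       625.00       593.7249     1,187.4499       3,562.3497
  3    50,625.00    46,873.0220   140,619.0659     562,476.2635
  Σ                 48,075.9087   142,415.6776     567,256.9368
P = 48,075.9087.
Convexity = Σ t(t+1)·PV / [P·(1+y)²] = 567,256.9368 / (48,075.9087 × 1.052676) = 11.20876.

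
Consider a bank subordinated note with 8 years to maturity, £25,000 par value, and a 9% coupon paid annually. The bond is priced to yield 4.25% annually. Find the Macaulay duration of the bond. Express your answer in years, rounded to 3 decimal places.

6.306 years

Periodic yield y = 0.0425. Discount each cash flow and weight by its year:
  t   CF        PV=CF/(1+0.0425)^t    t·PV
  1     2,250.00     2,158.2734     2,158.2734
  2     2,250.00     2,070.2862     4,140.5724
  3     2,250.00     1,985.8861     5,957.6582
  4     2,250.00     1,904.9267     7,619.7067
  5     2,250.00     1,827.2678     9,136.3390
  6     2,250.00     1,752.7749    10,516.6492
  7     2,250.00     1,681.3188    11,769.2317
  8    27,250.00    19,532.5074   156,260.0592
  Σ                 32,913.2412   207,558.4897
Price P = Σ PV = 32,913.2412.
Macaulay duration = Σ(t·PV) / P = 207,558.4897 / 32,913.2412 = 6.30623 years.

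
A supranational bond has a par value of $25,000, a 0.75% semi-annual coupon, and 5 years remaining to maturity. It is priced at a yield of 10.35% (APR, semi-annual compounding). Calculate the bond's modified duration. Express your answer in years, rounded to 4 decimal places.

Periodic yield y = 0.05175. First find Macaulay duration:
  t   CF        PV=CF/(1+0.05175)^t    t·PV
  1        93.75        89.1372        89.1372
  2        93.75        84.7513       169.5025
  3        93.75        80.5812       241.7436
  4        93.75        76.6163       306.4652
  5        93.75        72.8465       364.2325
  6        93.75        69.2622       415.5731
  7        93.75        65.8542       460.9796
  8        93.75        62.6140       500.9116
  9        93.75        59.5331       535.7980
  10   25,093.75    15,150.9673   151,509.6727
  Σ                 15,812.1632   154,594.0160
P = 15,812.1632; Macaulay duration = 154,594.0160 / 15,812.1632 = 9.77690 half-year periods = 4.88845 years.
Modified duration = D_Mac / (1 + y) = 4.88845 / 1.05175 = 4.64792 years.

4.6479 years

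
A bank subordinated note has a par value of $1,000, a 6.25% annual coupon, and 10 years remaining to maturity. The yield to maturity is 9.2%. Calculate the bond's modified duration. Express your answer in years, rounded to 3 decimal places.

6.819 years

Periodic yield y = 0.092. First find Macaulay duration:
  t   CF        PV=CF/(1+0.092)^t    t·PV
  1        62.50        57.2344        57.2344
  2        62.50        52.4125       104.8250
  3        62.50        47.9968       143.9903
  4        62.50        43.9531       175.8124
  5        62.50        40.2501       201.2504
  6        62.50        36.8591       221.1543
  7        62.50        33.7537       236.2760
  8        62.50        30.9100       247.2799
  9        62.50        28.3059       254.7527
  10    1,062.50       440.6589     4,406.5891
  Σ                    812.3344     6,049.1646
P = 812.3344; Macaulay duration = 6,049.1646 / 812.3344 = 7.44664 years.
Modified duration = D_Mac / (1 + y) = 7.44664 / 1.092 = 6.81927 years.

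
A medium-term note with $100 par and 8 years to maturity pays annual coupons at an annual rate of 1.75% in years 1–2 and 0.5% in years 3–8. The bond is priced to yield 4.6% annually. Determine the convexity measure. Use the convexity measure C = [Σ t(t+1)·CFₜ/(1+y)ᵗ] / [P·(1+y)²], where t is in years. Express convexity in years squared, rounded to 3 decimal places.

With y = 0.046:
  t   CF        PV=CF/(1+0.046)^t    t·PV        t(t+1)·PV
  1         1.75         1.6730         1.6730           3.3461
  2         1.75         1.5995         3.1989           9.5968
  3         0.50         0.4369         1.3107           5.2427
  4         0.50         0.4177         1.6707           8.3536
  5         0.50         0.3993         1.9966          11.9793
  6         0.50         0.3818         2.2905          16.0335
  7         0.50         0.3650         2.5547          20.4379
  8       100.50        70.1314       561.0513       5,049.4617
  Σ                     75.4045       575.7465       5,124.4516
P = 75.4045.
Convexity = Σ t(t+1)·PV / [P·(1+y)²] = 5,124.4516 / (75.4045 × 1.094116) = 62.11360.

62.114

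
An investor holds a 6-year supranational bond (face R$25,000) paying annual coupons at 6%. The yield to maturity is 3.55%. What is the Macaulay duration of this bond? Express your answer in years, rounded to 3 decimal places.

Periodic yield y = 0.0355. Discount each cash flow and weight by its year:
  t   CF        PV=CF/(1+0.0355)^t    t·PV
  1     1,500.00     1,448.5756     1,448.5756
  2     1,500.00     1,398.9141     2,797.8282
  3     1,500.00     1,350.9552     4,052.8656
  4     1,500.00     1,304.6405     5,218.5619
  5     1,500.00     1,259.9135     6,299.5677
  6    26,500.00    21,495.3863   128,972.3179
  Σ                 28,258.3852   148,789.7169
Price P = Σ PV = 28,258.3852.
Macaulay duration = Σ(t·PV) / P = 148,789.7169 / 28,258.3852 = 5.26533 years.

5.265 years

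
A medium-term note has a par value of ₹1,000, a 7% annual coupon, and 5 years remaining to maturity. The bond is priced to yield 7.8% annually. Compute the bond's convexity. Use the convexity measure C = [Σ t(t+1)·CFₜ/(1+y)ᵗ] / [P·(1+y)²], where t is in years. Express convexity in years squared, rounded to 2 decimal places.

21.56

With y = 0.078:
  t   CF        PV=CF/(1+0.078)^t    t·PV        t(t+1)·PV
  1        70.00        64.9351        64.9351         129.8701
  2        70.00        60.2366       120.4732         361.4197
  3        70.00        55.8781       167.6343         670.5374
  4        70.00        51.8350       207.3399       1,036.6997
  5     1,070.00       735.0045     3,675.0223      22,050.1338
  Σ                    967.8892     4,235.4049      24,248.6607
P = 967.8892.
Convexity = Σ t(t+1)·PV / [P·(1+y)²] = 24,248.6607 / (967.8892 × 1.162084) = 21.55880.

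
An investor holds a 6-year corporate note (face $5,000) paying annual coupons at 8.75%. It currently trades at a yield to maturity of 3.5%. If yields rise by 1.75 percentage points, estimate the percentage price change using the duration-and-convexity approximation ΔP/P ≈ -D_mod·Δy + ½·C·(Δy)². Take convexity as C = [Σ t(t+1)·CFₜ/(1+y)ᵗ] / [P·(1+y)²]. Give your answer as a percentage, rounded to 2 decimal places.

With y = 0.035:
  t   CF        PV=CF/(1+0.035)^t    t·PV        t(t+1)·PV
  1       437.50       422.7053       422.7053         845.4106
  2       437.50       408.4109       816.8219       2,450.4656
  3       437.50       394.5999     1,183.7998       4,735.1992
  4       437.50       381.2560     1,525.0239       7,625.1195
  5       437.50       368.3633     1,841.8163      11,050.8978
  6     5,437.50     4,423.4098    26,540.4585     185,783.2096
  Σ                  6,398.7452    32,330.6257     212,490.3024
P = 6,398.7452; D_Mac = 5.05265 yrs; D_mod = 4.88179 yrs; C = 31.00014.
Duration effect: -4.88179 × (+0.0175) = -0.085431
Convexity effect: 0.5 × 31.00014 × (0.0175)² = +0.0047469
ΔP/P ≈ -0.085431 + 0.0047469 = -0.080684 = -8.0684%.

-8.07%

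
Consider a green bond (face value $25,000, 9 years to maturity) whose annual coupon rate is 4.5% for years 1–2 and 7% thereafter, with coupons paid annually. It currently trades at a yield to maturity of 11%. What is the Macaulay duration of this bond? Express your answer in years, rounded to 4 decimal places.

6.9694 years

Periodic yield y = 0.11. Discount each cash flow and weight by its year:
  t   CF        PV=CF/(1+0.11)^t    t·PV
  1     1,125.00     1,013.5135     1,013.5135
  2     1,125.00       913.0752     1,826.1505
  3     1,750.00     1,279.5849     3,838.7548
  4     1,750.00     1,152.7792     4,611.1168
  5     1,750.00     1,038.5398     5,192.6991
  6     1,750.00       935.6215     5,613.7288
  7     1,750.00       842.9022     5,900.3155
  8     1,750.00       759.3714     6,074.9709
  9    26,750.00    10,457.2376    94,115.1387
  Σ                 18,392.6254   128,186.3887
Price P = Σ PV = 18,392.6254.
Macaulay duration = Σ(t·PV) / P = 128,186.3887 / 18,392.6254 = 6.96944 years.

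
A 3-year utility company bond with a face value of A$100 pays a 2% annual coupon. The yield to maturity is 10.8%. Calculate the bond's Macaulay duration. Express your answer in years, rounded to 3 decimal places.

Periodic yield y = 0.108. Discount each cash flow and weight by its year:
  t   CF        PV=CF/(1+0.108)^t    t·PV
  1         2.00         1.8051         1.8051
  2         2.00         1.6291         3.2582
  3       102.00        74.9861       224.9584
  Σ                     78.4203       230.0216
Price P = Σ PV = 78.4203.
Macaulay duration = Σ(t·PV) / P = 230.0216 / 78.4203 = 2.93319 years.

2.933 years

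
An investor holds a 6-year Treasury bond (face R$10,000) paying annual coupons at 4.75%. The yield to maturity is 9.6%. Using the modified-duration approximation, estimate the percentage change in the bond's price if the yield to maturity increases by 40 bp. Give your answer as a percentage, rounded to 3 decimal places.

Periodic yield y = 0.096. Modified duration first:
  t   CF        PV=CF/(1+0.096)^t    t·PV
  1       475.00       433.3942       433.3942
  2       475.00       395.4326       790.8653
  3       475.00       360.7962     1,082.3886
  4       475.00       329.1936     1,316.7744
  5       475.00       300.3591     1,501.7957
  6    10,475.00     6,043.5303    36,261.1820
  Σ                  7,862.7061    41,386.4001
P = 7,862.7061; D_Mac = 5.26363 yrs; D_mod = 5.26363/(1+0.096) = 4.80258 yrs.
ΔP/P ≈ -D_mod · Δy = -4.80258 × (+0.004) = -0.019210 = -1.9210%.

-1.921%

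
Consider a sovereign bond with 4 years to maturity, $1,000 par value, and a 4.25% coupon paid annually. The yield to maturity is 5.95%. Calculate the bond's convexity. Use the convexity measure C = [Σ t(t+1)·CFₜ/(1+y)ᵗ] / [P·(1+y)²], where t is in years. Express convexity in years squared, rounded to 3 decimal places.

With y = 0.0595:
  t   CF        PV=CF/(1+0.0595)^t    t·PV        t(t+1)·PV
  1        42.50        40.1133        40.1133          80.2265
  2        42.50        37.8606        75.7211         227.1633
  3        42.50        35.7344       107.2031         428.8124
  4     1,042.50       827.3175     3,309.2701      16,546.3503
  Σ                    941.0257     3,532.3075      17,282.5526
P = 941.0257.
Convexity = Σ t(t+1)·PV / [P·(1+y)²] = 17,282.5526 / (941.0257 × 1.122540) = 16.36080.

16.361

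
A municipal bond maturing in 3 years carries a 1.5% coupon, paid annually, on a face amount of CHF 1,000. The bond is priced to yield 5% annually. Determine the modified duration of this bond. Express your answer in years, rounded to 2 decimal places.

2.81 years

Periodic yield y = 0.05. First find Macaulay duration:
  t   CF        PV=CF/(1+0.05)^t    t·PV
  1        15.00        14.2857        14.2857
  2        15.00        13.6054        27.2109
  3     1,015.00       876.7952     2,630.3855
  Σ                    904.6863     2,671.8821
P = 904.6863; Macaulay duration = 2,671.8821 / 904.6863 = 2.95338 years.
Modified duration = D_Mac / (1 + y) = 2.95338 / 1.05 = 2.81274 years.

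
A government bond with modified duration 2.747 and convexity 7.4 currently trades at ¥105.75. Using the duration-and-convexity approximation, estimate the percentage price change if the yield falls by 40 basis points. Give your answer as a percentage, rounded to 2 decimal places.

+1.10%

Duration effect: -D_mod·Δy = -2.747 × (-0.004) = +0.010988
Convexity effect: ½·C·(Δy)² = 0.5 × 7.4 × (-0.004)² = +0.0000592
ΔP/P ≈ +0.010988 + 0.0000592 = +0.0110472
= +1.10472%.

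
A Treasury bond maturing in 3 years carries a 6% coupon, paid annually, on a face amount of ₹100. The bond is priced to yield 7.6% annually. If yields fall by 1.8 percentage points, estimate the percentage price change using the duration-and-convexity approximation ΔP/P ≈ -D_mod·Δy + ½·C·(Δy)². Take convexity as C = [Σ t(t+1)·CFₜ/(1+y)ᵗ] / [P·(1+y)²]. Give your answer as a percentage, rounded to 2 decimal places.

+4.89%

With y = 0.076:
  t   CF        PV=CF/(1+0.076)^t    t·PV        t(t+1)·PV
  1         6.00         5.5762         5.5762          11.1524
  2         6.00         5.1823        10.3647          31.0941
  3       106.00        85.0881       255.2644       1,021.0577
  Σ                     95.8467       271.2053       1,063.3042
P = 95.8467; D_Mac = 2.82957 yrs; D_mod = 2.62972 yrs; C = 9.58199.
Duration effect: -2.62972 × (-0.018) = +0.047335
Convexity effect: 0.5 × 9.58199 × (-0.018)² = +0.0015523
ΔP/P ≈ +0.047335 + 0.0015523 = +0.048887 = +4.8887%.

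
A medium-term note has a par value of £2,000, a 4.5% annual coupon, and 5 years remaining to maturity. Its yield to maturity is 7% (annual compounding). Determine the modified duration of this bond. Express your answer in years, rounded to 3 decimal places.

Periodic yield y = 0.07. First find Macaulay duration:
  t   CF        PV=CF/(1+0.07)^t    t·PV
  1        90.00        84.1121        84.1121
  2        90.00        78.6095       157.2190
  3        90.00        73.4668       220.4004
  4        90.00        68.6606       274.6423
  5     2,090.00     1,490.1411     7,450.7056
  Σ                  1,794.9901     8,187.0794
P = 1,794.9901; Macaulay duration = 8,187.0794 / 1,794.9901 = 4.56107 years.
Modified duration = D_Mac / (1 + y) = 4.56107 / 1.07 = 4.26268 years.

4.263 years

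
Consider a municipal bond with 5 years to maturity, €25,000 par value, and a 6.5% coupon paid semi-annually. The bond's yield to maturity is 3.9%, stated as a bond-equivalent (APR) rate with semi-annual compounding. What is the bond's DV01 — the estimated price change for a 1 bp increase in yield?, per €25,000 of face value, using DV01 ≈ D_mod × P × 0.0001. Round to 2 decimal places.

Periodic yield y = 0.0195.
  t   CF        PV=CF/(1+0.0195)^t    t·PV
  1       812.50       796.9593       796.9593
  2       812.50       781.7158     1,563.4317
  3       812.50       766.7639     2,300.2918
  4       812.50       752.0980     3,008.3921
  5       812.50       737.7126     3,688.5632
  6       812.50       723.6024     4,341.6143
  7       812.50       709.7620     4,968.3342
  8       812.50       696.1864     5,569.4911
  9       812.50       682.8704     6,145.8338
  10   25,812.50    21,279.3211   212,793.2109
  Σ                 27,926.9920   245,176.1223
P = 27,926.9920; D_Mac = 8.77918 half-year periods = 4.38959 yrs; D_mod = 4.30563 yrs.
DV01 ≈ 4.30563 × 27,926.9920 × 0.0001 = 12.024332.

€12.02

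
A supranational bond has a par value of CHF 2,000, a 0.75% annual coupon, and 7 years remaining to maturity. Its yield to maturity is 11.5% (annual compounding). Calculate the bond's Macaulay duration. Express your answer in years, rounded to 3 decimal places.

Periodic yield y = 0.115. Discount each cash flow and weight by its year:
  t   CF        PV=CF/(1+0.115)^t    t·PV
  1        15.00        13.4529        13.4529
  2        15.00        12.0654        24.1308
  3        15.00        10.8210        32.4629
  4        15.00         9.7049        38.8197
  5        15.00         8.7040        43.5198
  6        15.00         7.8062        46.8375
  7     2,015.00       940.4831     6,583.3814
  Σ                  1,003.0375     6,782.6050
Price P = Σ PV = 1,003.0375.
Macaulay duration = Σ(t·PV) / P = 6,782.6050 / 1,003.0375 = 6.76207 years.

6.762 years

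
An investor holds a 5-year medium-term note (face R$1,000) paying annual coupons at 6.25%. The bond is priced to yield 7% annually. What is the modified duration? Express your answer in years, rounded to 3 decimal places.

4.145 years

Periodic yield y = 0.07. First find Macaulay duration:
  t   CF        PV=CF/(1+0.07)^t    t·PV
  1        62.50        58.4112        58.4112
  2        62.50        54.5899       109.1798
  3        62.50        51.0186       153.0559
  4        62.50        47.6810       190.7238
  5     1,062.50       757.5478     3,787.7391
  Σ                    969.2485     4,299.1098
P = 969.2485; Macaulay duration = 4,299.1098 / 969.2485 = 4.43551 years.
Modified duration = D_Mac / (1 + y) = 4.43551 / 1.07 = 4.14533 years.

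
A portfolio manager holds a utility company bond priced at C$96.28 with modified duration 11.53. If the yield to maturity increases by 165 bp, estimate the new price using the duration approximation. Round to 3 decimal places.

C$77.963

Duration approximation: ΔP/P ≈ -D_mod · Δy = -11.53 × (+0.0165) = -0.190245.
New price ≈ 96.28 × (1 - 0.190245) = 77.9632114.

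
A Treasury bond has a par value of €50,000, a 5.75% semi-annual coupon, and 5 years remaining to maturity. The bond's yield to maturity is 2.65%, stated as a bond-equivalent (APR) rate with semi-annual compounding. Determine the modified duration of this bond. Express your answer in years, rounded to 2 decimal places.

4.40 years

Periodic yield y = 0.01325. First find Macaulay duration:
  t   CF        PV=CF/(1+0.01325)^t    t·PV
  1     1,437.50     1,418.7022     1,418.7022
  2     1,437.50     1,400.1502     2,800.3004
  3     1,437.50     1,381.8408     4,145.5224
  4     1,437.50     1,363.7709     5,455.0834
  5     1,437.50     1,345.9372     6,729.6859
  6     1,437.50     1,328.3367     7,970.0203
  7     1,437.50     1,310.9664     9,176.7649
  8     1,437.50     1,293.8233    10,350.5861
  9     1,437.50     1,276.9043    11,492.1385
  10   51,437.50    45,093.4775   450,934.7751
  Σ                 57,213.9094   510,473.5793
P = 57,213.9094; Macaulay duration = 510,473.5793 / 57,213.9094 = 8.92219 half-year periods = 4.46110 years.
Modified duration = D_Mac / (1 + y) = 4.46110 / 1.01325 = 4.40276 years.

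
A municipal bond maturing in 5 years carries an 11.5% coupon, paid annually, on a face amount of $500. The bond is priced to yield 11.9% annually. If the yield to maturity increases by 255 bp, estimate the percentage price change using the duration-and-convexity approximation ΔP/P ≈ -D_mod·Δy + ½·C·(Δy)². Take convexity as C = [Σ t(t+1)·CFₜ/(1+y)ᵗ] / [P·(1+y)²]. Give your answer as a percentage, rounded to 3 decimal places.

-8.671%

With y = 0.119:
  t   CF        PV=CF/(1+0.119)^t    t·PV        t(t+1)·PV
  1        57.50        51.3852        51.3852         102.7703
  2        57.50        45.9206        91.8412         275.5237
  3        57.50        41.0372       123.1116         492.4462
  4        57.50        36.6731       146.6924         733.4618
  5       557.50       317.7565     1,588.7825       9,532.6949
  Σ                    492.7726     2,001.8128      11,136.8970
P = 492.7726; D_Mac = 4.06235 yrs; D_mod = 3.63034 yrs; C = 18.04918.
Duration effect: -3.63034 × (+0.0255) = -0.092574
Convexity effect: 0.5 × 18.04918 × (0.0255)² = +0.0058682
ΔP/P ≈ -0.092574 + 0.0058682 = -0.086705 = -8.6705%.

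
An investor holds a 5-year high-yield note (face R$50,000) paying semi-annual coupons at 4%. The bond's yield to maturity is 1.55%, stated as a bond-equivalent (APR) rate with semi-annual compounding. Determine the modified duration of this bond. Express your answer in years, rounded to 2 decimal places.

Periodic yield y = 0.00775. First find Macaulay duration:
  t   CF        PV=CF/(1+0.00775)^t    t·PV
  1     1,000.00       992.3096       992.3096
  2     1,000.00       984.6783     1,969.3567
  3     1,000.00       977.1058     2,931.3173
  4     1,000.00       969.5914     3,878.3658
  5     1,000.00       962.1349     4,810.6745
  6     1,000.00       954.7357     5,728.4142
  7     1,000.00       947.3934     6,631.7538
  8     1,000.00       940.1076     7,520.8605
  9     1,000.00       932.8778     8,395.8998
  10   51,000.00    47,210.8813   472,108.8133
  Σ                 55,871.8158   514,967.7653
P = 55,871.8158; Macaulay duration = 514,967.7653 / 55,871.8158 = 9.21695 half-year periods = 4.60848 years.
Modified duration = D_Mac / (1 + y) = 4.60848 / 1.00775 = 4.57303 years.

4.57 years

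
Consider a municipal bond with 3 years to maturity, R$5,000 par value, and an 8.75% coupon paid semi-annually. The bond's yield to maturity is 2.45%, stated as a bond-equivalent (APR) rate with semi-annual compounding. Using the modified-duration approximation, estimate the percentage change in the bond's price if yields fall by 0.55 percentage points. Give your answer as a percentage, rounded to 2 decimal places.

+1.48%

Periodic yield y = 0.01225. Modified duration first:
  t   CF        PV=CF/(1+0.01225)^t    t·PV
  1       218.75       216.1027       216.1027
  2       218.75       213.4875       426.9750
  3       218.75       210.9039       632.7118
  4       218.75       208.3516       833.4066
  5       218.75       205.8302     1,029.1511
  6     5,218.75     4,851.0950    29,106.5700
  Σ                  5,905.7711    32,244.9173
P = 5,905.7711; D_Mac = 5.45990 half-year periods = 2.72995 yrs; D_mod = 2.72995/(1+0.01225) = 2.69691 yrs.
ΔP/P ≈ -D_mod · Δy = -2.69691 × (-0.0055) = +0.014833 = +1.4833%.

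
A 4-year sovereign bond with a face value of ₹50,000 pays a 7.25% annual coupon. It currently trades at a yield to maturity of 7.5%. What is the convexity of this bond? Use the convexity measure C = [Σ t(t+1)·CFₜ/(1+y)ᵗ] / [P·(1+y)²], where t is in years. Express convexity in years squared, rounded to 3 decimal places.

With y = 0.075:
  t   CF        PV=CF/(1+0.075)^t    t·PV        t(t+1)·PV
  1     3,625.00     3,372.0930     3,372.0930       6,744.1860
  2     3,625.00     3,136.8307     6,273.6614      18,820.9843
  3     3,625.00     2,917.9821     8,753.9462      35,015.7848
  4    53,625.00    40,154.4284   160,617.7136     803,088.5682
  Σ                 49,581.3342   179,017.4143     863,669.5233
P = 49,581.3342.
Convexity = Σ t(t+1)·PV / [P·(1+y)²] = 863,669.5233 / (49,581.3342 × 1.155625) = 15.07344.

15.073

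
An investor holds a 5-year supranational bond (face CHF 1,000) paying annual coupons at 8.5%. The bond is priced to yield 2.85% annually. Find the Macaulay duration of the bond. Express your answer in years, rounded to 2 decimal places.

4.36 years

Periodic yield y = 0.0285. Discount each cash flow and weight by its year:
  t   CF        PV=CF/(1+0.0285)^t    t·PV
  1        85.00        82.6446        82.6446
  2        85.00        80.3545       160.7090
  3        85.00        78.1279       234.3836
  4        85.00        75.9629       303.8517
  5     1,085.00       942.7754     4,713.8772
  Σ                  1,259.8654     5,495.4662
Price P = Σ PV = 1,259.8654.
Macaulay duration = Σ(t·PV) / P = 5,495.4662 / 1,259.8654 = 4.36195 years.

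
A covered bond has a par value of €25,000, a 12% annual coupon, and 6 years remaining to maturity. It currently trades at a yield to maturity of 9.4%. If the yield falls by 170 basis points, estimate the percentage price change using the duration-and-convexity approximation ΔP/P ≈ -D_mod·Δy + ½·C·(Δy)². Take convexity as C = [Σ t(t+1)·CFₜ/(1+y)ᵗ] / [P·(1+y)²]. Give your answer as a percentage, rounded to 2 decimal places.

With y = 0.094:
  t   CF        PV=CF/(1+0.094)^t    t·PV        t(t+1)·PV
  1     3,000.00     2,742.2303     2,742.2303       5,484.4607
  2     3,000.00     2,506.6091     5,013.2182      15,039.6546
  3     3,000.00     2,291.2332     6,873.6995      27,494.7981
  4     3,000.00     2,094.3630     8,377.4522      41,887.2610
  5     3,000.00     1,914.4086     9,572.0432      57,432.2591
  6    28,000.00    16,332.5539    97,995.3232     685,967.2626
  Σ                 27,881.3982   130,573.9667     833,305.6960
P = 27,881.3982; D_Mac = 4.68319 yrs; D_mod = 4.28080 yrs; C = 24.97211.
Duration effect: -4.28080 × (-0.017) = +0.072774
Convexity effect: 0.5 × 24.97211 × (-0.017)² = +0.0036085
ΔP/P ≈ +0.072774 + 0.0036085 = +0.076382 = +7.6382%.

+7.64%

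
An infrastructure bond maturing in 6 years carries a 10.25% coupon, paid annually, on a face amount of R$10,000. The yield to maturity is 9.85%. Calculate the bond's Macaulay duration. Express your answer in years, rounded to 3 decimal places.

4.778 years

Periodic yield y = 0.0985. Discount each cash flow and weight by its year:
  t   CF        PV=CF/(1+0.0985)^t    t·PV
  1     1,025.00       933.0906       933.0906
  2     1,025.00       849.4225     1,698.8449
  3     1,025.00       773.2567     2,319.7700
  4     1,025.00       703.9205     2,815.6820
  5     1,025.00       640.8016     3,204.0078
  6    11,025.00     6,274.4871    37,646.9226
  Σ                 10,174.9789    48,618.3180
Price P = Σ PV = 10,174.9789.
Macaulay duration = Σ(t·PV) / P = 48,618.3180 / 10,174.9789 = 4.77822 years.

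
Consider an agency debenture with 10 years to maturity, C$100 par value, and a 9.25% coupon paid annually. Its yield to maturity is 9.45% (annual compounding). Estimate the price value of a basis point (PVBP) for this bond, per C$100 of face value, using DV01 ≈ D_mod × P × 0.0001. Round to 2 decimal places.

Periodic yield y = 0.0945.
  t   CF        PV=CF/(1+0.0945)^t    t·PV
  1         9.25         8.4513         8.4513
  2         9.25         7.7217        15.4433
  3         9.25         7.0550        21.1649
  4         9.25         6.4458        25.7833
  5         9.25         5.8893        29.4464
  6         9.25         5.3808        32.2848
  7         9.25         4.9162        34.4135
  8         9.25         4.4918        35.9340
  9         9.25         4.1039        36.9354
  10      109.25        44.2857       442.8573
  Σ                     98.7415       682.7143
P = 98.7415; D_Mac = 6.91416 yrs; D_mod = 6.31718 yrs.
DV01 ≈ 6.31718 × 98.7415 × 0.0001 = 0.062377.

C$0.06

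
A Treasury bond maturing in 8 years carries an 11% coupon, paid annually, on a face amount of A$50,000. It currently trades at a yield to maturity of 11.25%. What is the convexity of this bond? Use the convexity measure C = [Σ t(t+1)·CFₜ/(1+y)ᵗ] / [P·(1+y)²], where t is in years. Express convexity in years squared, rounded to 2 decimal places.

36.40

With y = 0.1125:
  t   CF        PV=CF/(1+0.1125)^t    t·PV        t(t+1)·PV
  1     5,500.00     4,943.8202     4,943.8202       9,887.6404
  2     5,500.00     4,443.8833     8,887.7667      26,663.3001
  3     5,500.00     3,994.5019    11,983.5057      47,934.0226
  4     5,500.00     3,590.5635    14,362.2540      71,811.2699
  5     5,500.00     3,227.4728    16,137.3640      96,824.1841
  6     5,500.00     2,901.0991    17,406.5949     121,846.1642
  7     5,500.00     2,607.7296    18,254.1070     146,032.8560
  8    55,500.00    23,653.3591   189,226.8731   1,703,041.8579
  Σ                 49,362.4296   281,202.2856   2,224,041.2953
P = 49,362.4296.
Convexity = Σ t(t+1)·PV / [P·(1+y)²] = 2,224,041.2953 / (49,362.4296 × 1.237656) = 36.40376.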